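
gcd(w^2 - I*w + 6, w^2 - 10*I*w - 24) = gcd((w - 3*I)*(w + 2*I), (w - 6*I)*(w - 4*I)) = 1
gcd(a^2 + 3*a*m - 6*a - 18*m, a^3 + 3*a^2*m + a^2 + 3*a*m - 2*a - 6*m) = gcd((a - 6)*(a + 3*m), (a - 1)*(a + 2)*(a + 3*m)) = a + 3*m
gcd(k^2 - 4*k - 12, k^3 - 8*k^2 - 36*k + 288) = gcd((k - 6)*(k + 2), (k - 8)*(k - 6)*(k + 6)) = k - 6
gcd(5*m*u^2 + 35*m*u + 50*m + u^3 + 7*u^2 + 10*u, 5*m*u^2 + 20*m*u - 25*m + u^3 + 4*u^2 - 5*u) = 5*m*u + 25*m + u^2 + 5*u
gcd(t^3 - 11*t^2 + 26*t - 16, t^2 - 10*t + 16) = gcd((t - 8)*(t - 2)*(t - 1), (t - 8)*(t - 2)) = t^2 - 10*t + 16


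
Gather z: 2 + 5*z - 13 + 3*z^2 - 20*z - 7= 3*z^2 - 15*z - 18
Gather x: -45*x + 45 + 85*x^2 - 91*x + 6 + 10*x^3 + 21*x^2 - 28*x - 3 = 10*x^3 + 106*x^2 - 164*x + 48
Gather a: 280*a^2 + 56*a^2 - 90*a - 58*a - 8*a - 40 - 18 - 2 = 336*a^2 - 156*a - 60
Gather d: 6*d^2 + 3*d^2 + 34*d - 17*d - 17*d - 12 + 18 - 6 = 9*d^2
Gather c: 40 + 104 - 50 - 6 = 88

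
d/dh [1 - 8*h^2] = -16*h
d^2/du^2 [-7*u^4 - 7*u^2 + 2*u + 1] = -84*u^2 - 14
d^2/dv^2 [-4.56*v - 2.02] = 0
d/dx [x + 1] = 1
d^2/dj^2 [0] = 0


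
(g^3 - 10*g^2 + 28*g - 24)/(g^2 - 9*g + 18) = (g^2 - 4*g + 4)/(g - 3)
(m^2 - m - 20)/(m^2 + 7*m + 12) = (m - 5)/(m + 3)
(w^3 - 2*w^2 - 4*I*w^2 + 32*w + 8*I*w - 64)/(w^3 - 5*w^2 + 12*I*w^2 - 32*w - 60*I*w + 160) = (w^2 + w*(-2 - 8*I) + 16*I)/(w^2 + w*(-5 + 8*I) - 40*I)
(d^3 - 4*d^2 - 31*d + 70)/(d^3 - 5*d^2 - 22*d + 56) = (d + 5)/(d + 4)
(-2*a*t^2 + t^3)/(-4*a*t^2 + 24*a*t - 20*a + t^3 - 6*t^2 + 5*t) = t^2*(2*a - t)/(4*a*t^2 - 24*a*t + 20*a - t^3 + 6*t^2 - 5*t)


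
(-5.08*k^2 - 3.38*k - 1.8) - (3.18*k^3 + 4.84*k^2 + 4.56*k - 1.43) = -3.18*k^3 - 9.92*k^2 - 7.94*k - 0.37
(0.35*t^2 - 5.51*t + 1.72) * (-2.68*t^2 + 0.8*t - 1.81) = -0.938*t^4 + 15.0468*t^3 - 9.6511*t^2 + 11.3491*t - 3.1132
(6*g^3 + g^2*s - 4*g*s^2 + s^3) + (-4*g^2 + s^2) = 6*g^3 + g^2*s - 4*g^2 - 4*g*s^2 + s^3 + s^2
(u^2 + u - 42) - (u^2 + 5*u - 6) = -4*u - 36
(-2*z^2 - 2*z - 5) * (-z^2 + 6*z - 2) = 2*z^4 - 10*z^3 - 3*z^2 - 26*z + 10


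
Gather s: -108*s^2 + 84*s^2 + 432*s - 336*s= -24*s^2 + 96*s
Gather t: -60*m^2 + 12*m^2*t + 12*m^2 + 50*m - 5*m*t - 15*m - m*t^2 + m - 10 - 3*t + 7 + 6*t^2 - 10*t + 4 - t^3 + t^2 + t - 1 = -48*m^2 + 36*m - t^3 + t^2*(7 - m) + t*(12*m^2 - 5*m - 12)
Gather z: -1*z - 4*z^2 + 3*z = -4*z^2 + 2*z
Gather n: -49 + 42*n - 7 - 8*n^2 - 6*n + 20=-8*n^2 + 36*n - 36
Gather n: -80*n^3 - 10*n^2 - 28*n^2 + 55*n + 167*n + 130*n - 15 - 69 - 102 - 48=-80*n^3 - 38*n^2 + 352*n - 234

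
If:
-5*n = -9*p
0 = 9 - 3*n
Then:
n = 3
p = 5/3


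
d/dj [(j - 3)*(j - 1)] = 2*j - 4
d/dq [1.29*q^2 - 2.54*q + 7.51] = 2.58*q - 2.54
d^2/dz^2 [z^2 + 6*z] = 2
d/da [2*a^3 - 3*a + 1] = 6*a^2 - 3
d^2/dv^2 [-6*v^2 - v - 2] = -12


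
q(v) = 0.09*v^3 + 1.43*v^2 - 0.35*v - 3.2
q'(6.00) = 26.53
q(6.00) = 65.62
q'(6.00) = 26.53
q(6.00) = 65.62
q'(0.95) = 2.61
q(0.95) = -2.16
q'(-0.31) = -1.21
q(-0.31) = -2.96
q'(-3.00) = -6.50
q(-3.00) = 8.29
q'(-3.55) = -7.10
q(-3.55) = 12.04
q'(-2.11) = -5.18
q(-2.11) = 3.06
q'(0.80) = 2.11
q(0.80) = -2.52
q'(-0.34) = -1.29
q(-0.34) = -2.92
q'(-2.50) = -5.81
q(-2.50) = 5.21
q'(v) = 0.27*v^2 + 2.86*v - 0.35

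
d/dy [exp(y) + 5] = exp(y)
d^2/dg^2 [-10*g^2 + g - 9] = -20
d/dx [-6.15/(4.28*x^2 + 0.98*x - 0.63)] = (52.644*x + 6.027)/(4.28*x^2 + 0.98*x - 0.63)^2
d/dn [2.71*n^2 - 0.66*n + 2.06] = 5.42*n - 0.66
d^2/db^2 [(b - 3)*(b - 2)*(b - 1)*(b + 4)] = 12*b^2 - 12*b - 26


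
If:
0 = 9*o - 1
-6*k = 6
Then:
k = -1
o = 1/9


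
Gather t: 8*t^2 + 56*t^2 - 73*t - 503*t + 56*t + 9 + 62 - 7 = 64*t^2 - 520*t + 64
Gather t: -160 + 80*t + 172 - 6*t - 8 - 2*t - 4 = 72*t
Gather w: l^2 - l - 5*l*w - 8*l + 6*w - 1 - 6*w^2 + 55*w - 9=l^2 - 9*l - 6*w^2 + w*(61 - 5*l) - 10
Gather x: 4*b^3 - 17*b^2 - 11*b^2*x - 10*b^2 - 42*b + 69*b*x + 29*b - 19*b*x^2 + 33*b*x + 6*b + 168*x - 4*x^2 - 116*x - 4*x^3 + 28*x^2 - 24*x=4*b^3 - 27*b^2 - 7*b - 4*x^3 + x^2*(24 - 19*b) + x*(-11*b^2 + 102*b + 28)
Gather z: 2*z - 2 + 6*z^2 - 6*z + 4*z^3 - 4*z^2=4*z^3 + 2*z^2 - 4*z - 2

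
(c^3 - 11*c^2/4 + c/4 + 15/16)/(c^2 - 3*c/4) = c - 2 - 5/(4*c)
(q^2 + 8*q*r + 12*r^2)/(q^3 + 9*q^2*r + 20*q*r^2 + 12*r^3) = 1/(q + r)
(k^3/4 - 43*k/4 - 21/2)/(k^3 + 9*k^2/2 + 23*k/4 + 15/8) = 2*(k^3 - 43*k - 42)/(8*k^3 + 36*k^2 + 46*k + 15)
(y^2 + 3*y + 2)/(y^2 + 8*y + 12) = (y + 1)/(y + 6)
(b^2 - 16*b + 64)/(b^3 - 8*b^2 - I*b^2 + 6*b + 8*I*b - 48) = (b - 8)/(b^2 - I*b + 6)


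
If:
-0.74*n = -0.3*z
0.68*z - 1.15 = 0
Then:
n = 0.69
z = 1.69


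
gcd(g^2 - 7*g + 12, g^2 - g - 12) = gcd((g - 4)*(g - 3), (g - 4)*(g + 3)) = g - 4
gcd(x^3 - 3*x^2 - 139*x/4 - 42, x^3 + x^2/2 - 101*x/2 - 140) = x^2 - 9*x/2 - 28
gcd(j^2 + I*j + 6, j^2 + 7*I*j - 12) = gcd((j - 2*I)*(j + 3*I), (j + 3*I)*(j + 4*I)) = j + 3*I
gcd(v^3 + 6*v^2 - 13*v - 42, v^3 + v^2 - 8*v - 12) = v^2 - v - 6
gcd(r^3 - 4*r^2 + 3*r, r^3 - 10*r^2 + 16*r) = r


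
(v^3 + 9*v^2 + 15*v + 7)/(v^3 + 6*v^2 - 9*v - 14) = (v + 1)/(v - 2)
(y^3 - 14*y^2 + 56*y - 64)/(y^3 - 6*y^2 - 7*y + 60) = (y^2 - 10*y + 16)/(y^2 - 2*y - 15)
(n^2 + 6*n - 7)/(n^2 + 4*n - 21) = (n - 1)/(n - 3)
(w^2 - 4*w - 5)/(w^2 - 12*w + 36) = (w^2 - 4*w - 5)/(w^2 - 12*w + 36)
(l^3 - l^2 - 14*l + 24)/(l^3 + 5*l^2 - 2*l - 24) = (l - 3)/(l + 3)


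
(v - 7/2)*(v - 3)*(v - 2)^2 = v^4 - 21*v^3/2 + 81*v^2/2 - 68*v + 42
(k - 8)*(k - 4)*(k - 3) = k^3 - 15*k^2 + 68*k - 96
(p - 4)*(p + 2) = p^2 - 2*p - 8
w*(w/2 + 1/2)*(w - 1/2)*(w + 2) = w^4/2 + 5*w^3/4 + w^2/4 - w/2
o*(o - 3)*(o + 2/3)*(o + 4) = o^4 + 5*o^3/3 - 34*o^2/3 - 8*o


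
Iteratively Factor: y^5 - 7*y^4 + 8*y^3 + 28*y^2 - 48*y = (y - 2)*(y^4 - 5*y^3 - 2*y^2 + 24*y) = (y - 4)*(y - 2)*(y^3 - y^2 - 6*y) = y*(y - 4)*(y - 2)*(y^2 - y - 6) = y*(y - 4)*(y - 3)*(y - 2)*(y + 2)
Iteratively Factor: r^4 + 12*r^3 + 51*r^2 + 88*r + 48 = (r + 1)*(r^3 + 11*r^2 + 40*r + 48) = (r + 1)*(r + 4)*(r^2 + 7*r + 12) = (r + 1)*(r + 3)*(r + 4)*(r + 4)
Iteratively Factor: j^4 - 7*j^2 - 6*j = (j + 1)*(j^3 - j^2 - 6*j) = (j + 1)*(j + 2)*(j^2 - 3*j) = (j - 3)*(j + 1)*(j + 2)*(j)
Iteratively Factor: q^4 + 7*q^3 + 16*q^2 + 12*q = (q + 3)*(q^3 + 4*q^2 + 4*q) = q*(q + 3)*(q^2 + 4*q + 4) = q*(q + 2)*(q + 3)*(q + 2)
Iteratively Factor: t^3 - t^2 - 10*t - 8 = (t + 2)*(t^2 - 3*t - 4) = (t + 1)*(t + 2)*(t - 4)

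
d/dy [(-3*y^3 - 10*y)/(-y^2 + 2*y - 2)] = (3*y^4 - 12*y^3 + 8*y^2 + 20)/(y^4 - 4*y^3 + 8*y^2 - 8*y + 4)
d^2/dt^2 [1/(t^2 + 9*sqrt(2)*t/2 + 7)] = 4*(-4*t^2 - 18*sqrt(2)*t + (4*t + 9*sqrt(2))^2 - 28)/(2*t^2 + 9*sqrt(2)*t + 14)^3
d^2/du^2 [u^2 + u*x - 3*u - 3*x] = 2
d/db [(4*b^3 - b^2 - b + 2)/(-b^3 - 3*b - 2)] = (-b^4 - 26*b^3 - 15*b^2 + 4*b + 8)/(b^6 + 6*b^4 + 4*b^3 + 9*b^2 + 12*b + 4)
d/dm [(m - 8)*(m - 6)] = 2*m - 14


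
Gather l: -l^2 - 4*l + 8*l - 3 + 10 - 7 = -l^2 + 4*l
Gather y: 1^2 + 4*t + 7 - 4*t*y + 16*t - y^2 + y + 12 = 20*t - y^2 + y*(1 - 4*t) + 20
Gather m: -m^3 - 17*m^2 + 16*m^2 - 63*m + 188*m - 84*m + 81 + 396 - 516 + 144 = -m^3 - m^2 + 41*m + 105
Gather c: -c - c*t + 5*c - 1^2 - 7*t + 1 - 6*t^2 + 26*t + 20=c*(4 - t) - 6*t^2 + 19*t + 20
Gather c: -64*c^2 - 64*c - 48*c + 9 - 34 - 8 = -64*c^2 - 112*c - 33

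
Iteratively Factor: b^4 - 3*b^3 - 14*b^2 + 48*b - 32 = (b - 4)*(b^3 + b^2 - 10*b + 8) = (b - 4)*(b + 4)*(b^2 - 3*b + 2) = (b - 4)*(b - 1)*(b + 4)*(b - 2)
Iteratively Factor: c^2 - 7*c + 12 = (c - 3)*(c - 4)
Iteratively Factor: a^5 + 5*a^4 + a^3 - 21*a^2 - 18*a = (a + 3)*(a^4 + 2*a^3 - 5*a^2 - 6*a) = (a + 3)^2*(a^3 - a^2 - 2*a) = (a - 2)*(a + 3)^2*(a^2 + a) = a*(a - 2)*(a + 3)^2*(a + 1)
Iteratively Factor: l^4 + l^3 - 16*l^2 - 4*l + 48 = (l + 4)*(l^3 - 3*l^2 - 4*l + 12) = (l + 2)*(l + 4)*(l^2 - 5*l + 6) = (l - 2)*(l + 2)*(l + 4)*(l - 3)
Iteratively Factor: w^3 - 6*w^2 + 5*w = (w - 1)*(w^2 - 5*w) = (w - 5)*(w - 1)*(w)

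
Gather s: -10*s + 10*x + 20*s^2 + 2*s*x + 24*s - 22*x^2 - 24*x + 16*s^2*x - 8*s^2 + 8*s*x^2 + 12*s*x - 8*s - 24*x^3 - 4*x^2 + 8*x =s^2*(16*x + 12) + s*(8*x^2 + 14*x + 6) - 24*x^3 - 26*x^2 - 6*x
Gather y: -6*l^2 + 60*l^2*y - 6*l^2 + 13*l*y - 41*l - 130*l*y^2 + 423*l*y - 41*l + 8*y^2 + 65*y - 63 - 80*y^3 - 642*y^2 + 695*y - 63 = -12*l^2 - 82*l - 80*y^3 + y^2*(-130*l - 634) + y*(60*l^2 + 436*l + 760) - 126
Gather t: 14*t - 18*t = -4*t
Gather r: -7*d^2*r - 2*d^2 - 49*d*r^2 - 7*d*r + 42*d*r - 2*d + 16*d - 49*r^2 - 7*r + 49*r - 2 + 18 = -2*d^2 + 14*d + r^2*(-49*d - 49) + r*(-7*d^2 + 35*d + 42) + 16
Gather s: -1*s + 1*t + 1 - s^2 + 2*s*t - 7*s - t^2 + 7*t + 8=-s^2 + s*(2*t - 8) - t^2 + 8*t + 9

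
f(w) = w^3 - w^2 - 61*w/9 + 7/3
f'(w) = 3*w^2 - 2*w - 61/9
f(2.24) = -6.63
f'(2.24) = 3.80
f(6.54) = 194.96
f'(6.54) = 108.46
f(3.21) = 3.35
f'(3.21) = 17.71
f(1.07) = -4.84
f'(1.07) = -5.48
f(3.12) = 1.82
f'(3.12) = 16.19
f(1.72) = -7.19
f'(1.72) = -1.34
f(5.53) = 103.38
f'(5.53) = 73.90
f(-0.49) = 5.30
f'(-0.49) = -5.08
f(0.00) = 2.33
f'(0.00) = -6.78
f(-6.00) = -209.00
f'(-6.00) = 113.22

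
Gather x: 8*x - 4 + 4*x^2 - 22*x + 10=4*x^2 - 14*x + 6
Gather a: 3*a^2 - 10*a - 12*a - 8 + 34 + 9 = 3*a^2 - 22*a + 35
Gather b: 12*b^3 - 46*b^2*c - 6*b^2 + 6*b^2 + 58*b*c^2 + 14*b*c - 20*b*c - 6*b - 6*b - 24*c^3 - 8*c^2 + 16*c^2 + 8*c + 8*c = 12*b^3 - 46*b^2*c + b*(58*c^2 - 6*c - 12) - 24*c^3 + 8*c^2 + 16*c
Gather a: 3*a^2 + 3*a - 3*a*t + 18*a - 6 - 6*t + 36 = 3*a^2 + a*(21 - 3*t) - 6*t + 30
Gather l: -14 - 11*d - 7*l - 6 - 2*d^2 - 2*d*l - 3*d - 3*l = -2*d^2 - 14*d + l*(-2*d - 10) - 20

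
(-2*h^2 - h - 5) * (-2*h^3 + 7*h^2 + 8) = 4*h^5 - 12*h^4 + 3*h^3 - 51*h^2 - 8*h - 40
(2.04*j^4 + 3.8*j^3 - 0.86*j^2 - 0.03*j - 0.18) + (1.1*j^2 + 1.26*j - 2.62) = 2.04*j^4 + 3.8*j^3 + 0.24*j^2 + 1.23*j - 2.8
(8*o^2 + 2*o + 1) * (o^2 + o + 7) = 8*o^4 + 10*o^3 + 59*o^2 + 15*o + 7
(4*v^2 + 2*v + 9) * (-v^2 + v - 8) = -4*v^4 + 2*v^3 - 39*v^2 - 7*v - 72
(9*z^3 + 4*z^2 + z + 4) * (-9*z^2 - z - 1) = -81*z^5 - 45*z^4 - 22*z^3 - 41*z^2 - 5*z - 4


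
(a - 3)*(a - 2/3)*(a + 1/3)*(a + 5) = a^4 + 5*a^3/3 - 143*a^2/9 + 41*a/9 + 10/3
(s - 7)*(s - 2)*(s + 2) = s^3 - 7*s^2 - 4*s + 28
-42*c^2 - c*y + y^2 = (-7*c + y)*(6*c + y)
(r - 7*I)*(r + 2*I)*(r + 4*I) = r^3 - I*r^2 + 34*r + 56*I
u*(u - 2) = u^2 - 2*u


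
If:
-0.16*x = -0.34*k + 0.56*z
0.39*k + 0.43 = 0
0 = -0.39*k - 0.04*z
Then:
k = -1.10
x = -39.97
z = 10.75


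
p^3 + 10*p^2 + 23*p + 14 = (p + 1)*(p + 2)*(p + 7)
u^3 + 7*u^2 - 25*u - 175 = (u - 5)*(u + 5)*(u + 7)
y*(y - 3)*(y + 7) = y^3 + 4*y^2 - 21*y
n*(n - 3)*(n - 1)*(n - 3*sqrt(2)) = n^4 - 3*sqrt(2)*n^3 - 4*n^3 + 3*n^2 + 12*sqrt(2)*n^2 - 9*sqrt(2)*n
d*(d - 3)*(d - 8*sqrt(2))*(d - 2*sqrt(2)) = d^4 - 10*sqrt(2)*d^3 - 3*d^3 + 32*d^2 + 30*sqrt(2)*d^2 - 96*d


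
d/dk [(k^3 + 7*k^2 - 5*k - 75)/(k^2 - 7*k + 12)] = (k^2 - 8*k - 65)/(k^2 - 8*k + 16)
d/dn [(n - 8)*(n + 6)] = 2*n - 2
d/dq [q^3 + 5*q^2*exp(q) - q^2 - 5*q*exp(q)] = 5*q^2*exp(q) + 3*q^2 + 5*q*exp(q) - 2*q - 5*exp(q)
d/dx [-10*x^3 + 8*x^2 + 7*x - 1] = -30*x^2 + 16*x + 7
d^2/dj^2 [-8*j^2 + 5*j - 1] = -16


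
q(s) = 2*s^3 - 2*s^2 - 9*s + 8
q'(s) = 6*s^2 - 4*s - 9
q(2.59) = 6.02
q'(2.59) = 20.89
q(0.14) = 6.71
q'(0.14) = -9.44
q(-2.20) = -3.18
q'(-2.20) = 28.84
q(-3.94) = -109.91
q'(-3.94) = 99.90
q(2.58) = 5.81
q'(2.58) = 20.62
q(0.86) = 0.05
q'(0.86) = -8.00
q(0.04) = 7.64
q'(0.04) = -9.15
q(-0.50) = 11.75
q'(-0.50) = -5.50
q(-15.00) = -7057.00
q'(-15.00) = 1401.00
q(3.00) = 17.00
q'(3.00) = 33.00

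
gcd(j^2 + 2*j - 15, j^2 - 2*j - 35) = j + 5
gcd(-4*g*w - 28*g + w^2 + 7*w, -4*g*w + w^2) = -4*g + w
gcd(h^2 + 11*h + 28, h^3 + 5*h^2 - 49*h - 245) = h + 7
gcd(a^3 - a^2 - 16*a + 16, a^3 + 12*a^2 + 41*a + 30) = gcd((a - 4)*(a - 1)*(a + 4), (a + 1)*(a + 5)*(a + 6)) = 1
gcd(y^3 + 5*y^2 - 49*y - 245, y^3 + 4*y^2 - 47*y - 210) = y^2 - 2*y - 35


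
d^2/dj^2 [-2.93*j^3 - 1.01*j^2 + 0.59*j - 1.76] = -17.58*j - 2.02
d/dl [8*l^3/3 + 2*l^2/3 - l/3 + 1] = 8*l^2 + 4*l/3 - 1/3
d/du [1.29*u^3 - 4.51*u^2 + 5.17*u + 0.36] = 3.87*u^2 - 9.02*u + 5.17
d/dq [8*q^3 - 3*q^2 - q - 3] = 24*q^2 - 6*q - 1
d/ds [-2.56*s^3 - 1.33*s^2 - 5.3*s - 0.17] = -7.68*s^2 - 2.66*s - 5.3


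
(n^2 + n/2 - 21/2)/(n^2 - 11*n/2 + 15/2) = (2*n + 7)/(2*n - 5)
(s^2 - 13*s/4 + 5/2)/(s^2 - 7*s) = (4*s^2 - 13*s + 10)/(4*s*(s - 7))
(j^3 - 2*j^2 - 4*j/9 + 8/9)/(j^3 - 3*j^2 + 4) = (j^2 - 4/9)/(j^2 - j - 2)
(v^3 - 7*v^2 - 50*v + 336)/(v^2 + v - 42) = v - 8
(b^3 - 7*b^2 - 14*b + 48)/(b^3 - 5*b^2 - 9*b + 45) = (b^2 - 10*b + 16)/(b^2 - 8*b + 15)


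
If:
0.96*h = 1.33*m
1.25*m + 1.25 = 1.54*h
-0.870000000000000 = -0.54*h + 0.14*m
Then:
No Solution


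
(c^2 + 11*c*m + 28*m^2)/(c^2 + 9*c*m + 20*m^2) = (c + 7*m)/(c + 5*m)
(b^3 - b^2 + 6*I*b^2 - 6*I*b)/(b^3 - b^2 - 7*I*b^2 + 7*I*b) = (b + 6*I)/(b - 7*I)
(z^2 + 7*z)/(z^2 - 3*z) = (z + 7)/(z - 3)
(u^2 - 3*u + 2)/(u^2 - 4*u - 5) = (-u^2 + 3*u - 2)/(-u^2 + 4*u + 5)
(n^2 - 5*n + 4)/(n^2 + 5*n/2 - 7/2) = 2*(n - 4)/(2*n + 7)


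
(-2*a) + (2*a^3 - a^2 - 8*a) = 2*a^3 - a^2 - 10*a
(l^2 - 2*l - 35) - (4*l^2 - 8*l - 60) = -3*l^2 + 6*l + 25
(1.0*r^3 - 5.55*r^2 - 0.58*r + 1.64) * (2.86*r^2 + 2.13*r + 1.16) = 2.86*r^5 - 13.743*r^4 - 12.3203*r^3 - 2.983*r^2 + 2.8204*r + 1.9024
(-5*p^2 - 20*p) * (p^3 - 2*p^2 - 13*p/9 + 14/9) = -5*p^5 - 10*p^4 + 425*p^3/9 + 190*p^2/9 - 280*p/9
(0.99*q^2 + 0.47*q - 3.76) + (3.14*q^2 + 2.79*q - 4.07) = 4.13*q^2 + 3.26*q - 7.83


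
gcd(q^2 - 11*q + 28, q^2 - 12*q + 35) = q - 7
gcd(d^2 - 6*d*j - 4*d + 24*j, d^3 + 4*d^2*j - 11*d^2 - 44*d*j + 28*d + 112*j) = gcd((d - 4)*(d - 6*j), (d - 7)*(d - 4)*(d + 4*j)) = d - 4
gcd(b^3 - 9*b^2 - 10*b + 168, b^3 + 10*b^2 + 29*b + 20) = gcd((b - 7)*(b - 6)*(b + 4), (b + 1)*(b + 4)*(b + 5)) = b + 4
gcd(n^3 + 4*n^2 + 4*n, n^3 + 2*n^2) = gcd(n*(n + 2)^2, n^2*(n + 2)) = n^2 + 2*n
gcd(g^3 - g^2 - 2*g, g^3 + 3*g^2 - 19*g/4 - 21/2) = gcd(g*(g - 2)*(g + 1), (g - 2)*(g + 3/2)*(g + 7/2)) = g - 2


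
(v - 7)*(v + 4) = v^2 - 3*v - 28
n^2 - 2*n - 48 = (n - 8)*(n + 6)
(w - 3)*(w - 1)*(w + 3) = w^3 - w^2 - 9*w + 9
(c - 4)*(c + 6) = c^2 + 2*c - 24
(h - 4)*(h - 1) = h^2 - 5*h + 4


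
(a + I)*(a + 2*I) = a^2 + 3*I*a - 2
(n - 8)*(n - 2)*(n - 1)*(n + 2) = n^4 - 9*n^3 + 4*n^2 + 36*n - 32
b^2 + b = b*(b + 1)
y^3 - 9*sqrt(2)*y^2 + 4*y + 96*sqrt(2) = (y - 8*sqrt(2))*(y - 3*sqrt(2))*(y + 2*sqrt(2))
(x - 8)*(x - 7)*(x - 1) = x^3 - 16*x^2 + 71*x - 56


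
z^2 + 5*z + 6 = (z + 2)*(z + 3)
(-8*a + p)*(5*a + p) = -40*a^2 - 3*a*p + p^2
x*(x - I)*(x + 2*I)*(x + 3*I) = x^4 + 4*I*x^3 - x^2 + 6*I*x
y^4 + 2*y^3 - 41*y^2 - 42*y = y*(y - 6)*(y + 1)*(y + 7)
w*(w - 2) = w^2 - 2*w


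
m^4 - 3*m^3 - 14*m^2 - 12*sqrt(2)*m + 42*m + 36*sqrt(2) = (m - 3)*(m - 3*sqrt(2))*(m + sqrt(2))*(m + 2*sqrt(2))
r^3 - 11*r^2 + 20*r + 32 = (r - 8)*(r - 4)*(r + 1)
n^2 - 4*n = n*(n - 4)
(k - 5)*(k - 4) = k^2 - 9*k + 20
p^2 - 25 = (p - 5)*(p + 5)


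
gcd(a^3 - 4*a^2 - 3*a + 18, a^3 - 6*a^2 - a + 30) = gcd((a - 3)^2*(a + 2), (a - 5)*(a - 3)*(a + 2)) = a^2 - a - 6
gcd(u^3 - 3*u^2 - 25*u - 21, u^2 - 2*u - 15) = u + 3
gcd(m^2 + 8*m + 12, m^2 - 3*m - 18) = 1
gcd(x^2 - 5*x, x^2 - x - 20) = x - 5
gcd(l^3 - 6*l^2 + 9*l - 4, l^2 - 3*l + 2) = l - 1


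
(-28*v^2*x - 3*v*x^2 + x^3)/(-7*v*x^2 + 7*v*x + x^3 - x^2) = (4*v + x)/(x - 1)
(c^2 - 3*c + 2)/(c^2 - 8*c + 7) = (c - 2)/(c - 7)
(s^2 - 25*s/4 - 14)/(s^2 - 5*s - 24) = (s + 7/4)/(s + 3)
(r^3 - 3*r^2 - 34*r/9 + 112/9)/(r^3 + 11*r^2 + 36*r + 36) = (r^2 - 5*r + 56/9)/(r^2 + 9*r + 18)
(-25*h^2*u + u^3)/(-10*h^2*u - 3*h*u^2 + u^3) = (5*h + u)/(2*h + u)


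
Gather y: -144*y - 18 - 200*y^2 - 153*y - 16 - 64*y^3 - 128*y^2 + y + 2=-64*y^3 - 328*y^2 - 296*y - 32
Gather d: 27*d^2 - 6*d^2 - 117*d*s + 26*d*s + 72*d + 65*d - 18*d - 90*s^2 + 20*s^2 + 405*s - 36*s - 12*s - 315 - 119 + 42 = 21*d^2 + d*(119 - 91*s) - 70*s^2 + 357*s - 392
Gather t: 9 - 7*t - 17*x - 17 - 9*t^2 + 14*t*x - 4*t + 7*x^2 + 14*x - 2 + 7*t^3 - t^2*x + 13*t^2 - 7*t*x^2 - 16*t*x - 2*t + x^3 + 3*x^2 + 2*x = 7*t^3 + t^2*(4 - x) + t*(-7*x^2 - 2*x - 13) + x^3 + 10*x^2 - x - 10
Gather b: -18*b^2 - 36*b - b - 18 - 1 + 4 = -18*b^2 - 37*b - 15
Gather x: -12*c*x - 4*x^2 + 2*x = -4*x^2 + x*(2 - 12*c)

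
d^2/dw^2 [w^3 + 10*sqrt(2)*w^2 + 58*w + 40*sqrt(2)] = 6*w + 20*sqrt(2)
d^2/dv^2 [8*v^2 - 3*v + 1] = 16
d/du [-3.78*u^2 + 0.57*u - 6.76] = 0.57 - 7.56*u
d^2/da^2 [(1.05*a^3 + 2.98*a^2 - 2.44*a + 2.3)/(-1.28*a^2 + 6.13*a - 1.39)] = (-3.5527136788005e-15*a^4 - 113.944322*a^3 + 62.882586*a^2 + 70.060602*a - 134.60372)/(2.097152*a^6 - 30.130176*a^5 + 151.127424*a^4 - 295.785373*a^3 + 164.114937*a^2 - 35.531319*a + 2.685619)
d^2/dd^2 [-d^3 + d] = -6*d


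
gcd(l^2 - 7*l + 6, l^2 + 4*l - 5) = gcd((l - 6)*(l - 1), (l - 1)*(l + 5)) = l - 1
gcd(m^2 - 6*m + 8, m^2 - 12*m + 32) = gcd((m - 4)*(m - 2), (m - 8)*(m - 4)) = m - 4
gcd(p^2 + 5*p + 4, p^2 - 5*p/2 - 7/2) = p + 1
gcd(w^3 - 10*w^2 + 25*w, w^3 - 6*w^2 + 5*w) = w^2 - 5*w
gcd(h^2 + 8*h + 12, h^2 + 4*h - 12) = h + 6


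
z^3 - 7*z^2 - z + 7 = (z - 7)*(z - 1)*(z + 1)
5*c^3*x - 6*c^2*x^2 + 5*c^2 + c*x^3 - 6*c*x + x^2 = (-5*c + x)*(-c + x)*(c*x + 1)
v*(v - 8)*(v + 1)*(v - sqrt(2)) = v^4 - 7*v^3 - sqrt(2)*v^3 - 8*v^2 + 7*sqrt(2)*v^2 + 8*sqrt(2)*v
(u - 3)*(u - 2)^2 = u^3 - 7*u^2 + 16*u - 12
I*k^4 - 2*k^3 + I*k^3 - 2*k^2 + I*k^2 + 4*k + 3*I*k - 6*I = (k + 2)*(k - I)*(k + 3*I)*(I*k - I)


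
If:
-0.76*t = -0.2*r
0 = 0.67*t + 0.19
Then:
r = -1.08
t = -0.28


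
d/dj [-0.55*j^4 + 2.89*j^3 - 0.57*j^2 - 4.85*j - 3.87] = -2.2*j^3 + 8.67*j^2 - 1.14*j - 4.85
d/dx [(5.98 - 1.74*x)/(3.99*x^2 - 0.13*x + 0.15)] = (6.9426*x^2 - 47.7204*x + 0.5164)/(15.9201*x^4 - 1.0374*x^3 + 1.2139*x^2 - 0.039*x + 0.0225)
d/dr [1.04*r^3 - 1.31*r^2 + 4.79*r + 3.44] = 3.12*r^2 - 2.62*r + 4.79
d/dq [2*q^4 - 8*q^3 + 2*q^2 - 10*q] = 8*q^3 - 24*q^2 + 4*q - 10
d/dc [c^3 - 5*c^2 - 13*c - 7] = 3*c^2 - 10*c - 13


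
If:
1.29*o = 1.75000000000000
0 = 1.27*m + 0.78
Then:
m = -0.61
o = 1.36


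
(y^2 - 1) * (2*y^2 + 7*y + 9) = 2*y^4 + 7*y^3 + 7*y^2 - 7*y - 9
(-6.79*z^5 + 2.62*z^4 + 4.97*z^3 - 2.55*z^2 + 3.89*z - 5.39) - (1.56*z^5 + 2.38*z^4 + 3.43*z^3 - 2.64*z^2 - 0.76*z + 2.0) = -8.35*z^5 + 0.24*z^4 + 1.54*z^3 + 0.0900000000000003*z^2 + 4.65*z - 7.39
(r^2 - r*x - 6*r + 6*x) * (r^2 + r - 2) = r^4 - r^3*x - 5*r^3 + 5*r^2*x - 8*r^2 + 8*r*x + 12*r - 12*x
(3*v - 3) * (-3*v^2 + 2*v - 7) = -9*v^3 + 15*v^2 - 27*v + 21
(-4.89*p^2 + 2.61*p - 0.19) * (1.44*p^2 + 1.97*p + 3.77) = -7.0416*p^4 - 5.8749*p^3 - 13.5672*p^2 + 9.4654*p - 0.7163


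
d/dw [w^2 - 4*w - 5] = 2*w - 4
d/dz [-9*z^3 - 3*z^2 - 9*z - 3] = -27*z^2 - 6*z - 9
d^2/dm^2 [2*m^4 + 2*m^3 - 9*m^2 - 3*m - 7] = 24*m^2 + 12*m - 18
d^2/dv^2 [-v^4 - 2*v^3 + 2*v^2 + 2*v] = -12*v^2 - 12*v + 4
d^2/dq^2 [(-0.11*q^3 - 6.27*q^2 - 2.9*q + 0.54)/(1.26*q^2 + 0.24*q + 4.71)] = (-4.44089209850063e-16*q^5 - 4.123044*q^3 + 227.657412*q^2 + 89.60031*q - 277.979454)/(2.000376*q^6 + 1.143072*q^5 + 22.650516*q^4 + 8.559648*q^3 + 84.669786*q^2 + 15.972552*q + 104.487111)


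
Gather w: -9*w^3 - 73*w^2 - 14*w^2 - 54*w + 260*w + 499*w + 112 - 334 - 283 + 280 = -9*w^3 - 87*w^2 + 705*w - 225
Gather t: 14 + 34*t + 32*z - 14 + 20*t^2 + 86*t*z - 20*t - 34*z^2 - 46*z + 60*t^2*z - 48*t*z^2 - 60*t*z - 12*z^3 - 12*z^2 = t^2*(60*z + 20) + t*(-48*z^2 + 26*z + 14) - 12*z^3 - 46*z^2 - 14*z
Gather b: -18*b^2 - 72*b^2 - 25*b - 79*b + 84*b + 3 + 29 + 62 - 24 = -90*b^2 - 20*b + 70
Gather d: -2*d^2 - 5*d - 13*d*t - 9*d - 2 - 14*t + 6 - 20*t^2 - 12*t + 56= -2*d^2 + d*(-13*t - 14) - 20*t^2 - 26*t + 60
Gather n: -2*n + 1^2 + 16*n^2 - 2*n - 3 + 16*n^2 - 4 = 32*n^2 - 4*n - 6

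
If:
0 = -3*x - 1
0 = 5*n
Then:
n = 0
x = -1/3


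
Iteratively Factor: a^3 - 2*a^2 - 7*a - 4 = (a + 1)*(a^2 - 3*a - 4) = (a + 1)^2*(a - 4)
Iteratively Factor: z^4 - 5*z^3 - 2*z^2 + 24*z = (z + 2)*(z^3 - 7*z^2 + 12*z) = (z - 4)*(z + 2)*(z^2 - 3*z) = (z - 4)*(z - 3)*(z + 2)*(z)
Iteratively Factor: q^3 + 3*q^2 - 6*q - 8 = (q + 4)*(q^2 - q - 2) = (q - 2)*(q + 4)*(q + 1)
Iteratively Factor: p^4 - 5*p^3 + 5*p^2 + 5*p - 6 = (p + 1)*(p^3 - 6*p^2 + 11*p - 6) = (p - 1)*(p + 1)*(p^2 - 5*p + 6) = (p - 2)*(p - 1)*(p + 1)*(p - 3)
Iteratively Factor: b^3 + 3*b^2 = (b)*(b^2 + 3*b) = b^2*(b + 3)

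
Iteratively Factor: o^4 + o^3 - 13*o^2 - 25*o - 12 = (o + 3)*(o^3 - 2*o^2 - 7*o - 4) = (o + 1)*(o + 3)*(o^2 - 3*o - 4) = (o - 4)*(o + 1)*(o + 3)*(o + 1)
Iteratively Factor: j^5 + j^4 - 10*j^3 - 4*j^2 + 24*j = (j - 2)*(j^4 + 3*j^3 - 4*j^2 - 12*j) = (j - 2)^2*(j^3 + 5*j^2 + 6*j) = (j - 2)^2*(j + 2)*(j^2 + 3*j) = (j - 2)^2*(j + 2)*(j + 3)*(j)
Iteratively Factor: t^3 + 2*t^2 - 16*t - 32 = (t + 2)*(t^2 - 16) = (t - 4)*(t + 2)*(t + 4)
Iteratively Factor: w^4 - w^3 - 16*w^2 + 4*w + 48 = (w - 4)*(w^3 + 3*w^2 - 4*w - 12) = (w - 4)*(w + 3)*(w^2 - 4) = (w - 4)*(w - 2)*(w + 3)*(w + 2)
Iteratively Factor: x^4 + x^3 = (x + 1)*(x^3) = x*(x + 1)*(x^2) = x^2*(x + 1)*(x)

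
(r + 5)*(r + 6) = r^2 + 11*r + 30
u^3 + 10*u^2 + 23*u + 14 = (u + 1)*(u + 2)*(u + 7)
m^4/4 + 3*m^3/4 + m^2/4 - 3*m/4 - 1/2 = (m/4 + 1/2)*(m - 1)*(m + 1)^2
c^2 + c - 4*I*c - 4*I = (c + 1)*(c - 4*I)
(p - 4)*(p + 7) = p^2 + 3*p - 28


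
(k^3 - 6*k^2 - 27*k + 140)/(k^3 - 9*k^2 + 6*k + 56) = (k + 5)/(k + 2)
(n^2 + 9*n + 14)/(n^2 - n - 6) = (n + 7)/(n - 3)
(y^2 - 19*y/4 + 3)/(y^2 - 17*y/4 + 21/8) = 2*(y - 4)/(2*y - 7)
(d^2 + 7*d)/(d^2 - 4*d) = (d + 7)/(d - 4)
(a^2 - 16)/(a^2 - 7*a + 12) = (a + 4)/(a - 3)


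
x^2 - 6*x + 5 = (x - 5)*(x - 1)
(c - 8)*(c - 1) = c^2 - 9*c + 8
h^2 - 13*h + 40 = (h - 8)*(h - 5)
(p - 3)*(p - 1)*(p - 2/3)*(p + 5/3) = p^4 - 3*p^3 - 19*p^2/9 + 67*p/9 - 10/3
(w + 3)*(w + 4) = w^2 + 7*w + 12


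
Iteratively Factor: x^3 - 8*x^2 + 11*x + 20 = (x - 5)*(x^2 - 3*x - 4) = (x - 5)*(x + 1)*(x - 4)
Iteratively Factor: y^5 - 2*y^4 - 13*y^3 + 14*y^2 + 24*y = (y - 4)*(y^4 + 2*y^3 - 5*y^2 - 6*y) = y*(y - 4)*(y^3 + 2*y^2 - 5*y - 6) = y*(y - 4)*(y - 2)*(y^2 + 4*y + 3) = y*(y - 4)*(y - 2)*(y + 3)*(y + 1)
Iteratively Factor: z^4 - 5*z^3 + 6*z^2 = (z - 3)*(z^3 - 2*z^2) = z*(z - 3)*(z^2 - 2*z) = z*(z - 3)*(z - 2)*(z)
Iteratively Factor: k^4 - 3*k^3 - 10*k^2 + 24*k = (k)*(k^3 - 3*k^2 - 10*k + 24) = k*(k - 2)*(k^2 - k - 12) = k*(k - 2)*(k + 3)*(k - 4)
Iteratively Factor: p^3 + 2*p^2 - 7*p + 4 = (p - 1)*(p^2 + 3*p - 4) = (p - 1)^2*(p + 4)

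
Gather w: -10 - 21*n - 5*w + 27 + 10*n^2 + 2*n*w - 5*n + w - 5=10*n^2 - 26*n + w*(2*n - 4) + 12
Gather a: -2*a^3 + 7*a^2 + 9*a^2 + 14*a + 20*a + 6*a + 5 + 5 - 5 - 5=-2*a^3 + 16*a^2 + 40*a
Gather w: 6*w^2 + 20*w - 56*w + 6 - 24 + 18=6*w^2 - 36*w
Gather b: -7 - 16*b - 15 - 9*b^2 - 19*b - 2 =-9*b^2 - 35*b - 24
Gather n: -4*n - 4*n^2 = -4*n^2 - 4*n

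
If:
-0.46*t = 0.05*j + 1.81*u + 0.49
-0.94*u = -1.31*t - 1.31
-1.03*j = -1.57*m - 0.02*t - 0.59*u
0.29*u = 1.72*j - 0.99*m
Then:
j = 0.01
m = 0.03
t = -1.01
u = -0.01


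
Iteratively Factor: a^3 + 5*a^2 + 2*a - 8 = (a + 4)*(a^2 + a - 2) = (a - 1)*(a + 4)*(a + 2)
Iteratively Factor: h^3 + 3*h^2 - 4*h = (h)*(h^2 + 3*h - 4) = h*(h + 4)*(h - 1)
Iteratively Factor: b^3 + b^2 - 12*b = (b - 3)*(b^2 + 4*b) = b*(b - 3)*(b + 4)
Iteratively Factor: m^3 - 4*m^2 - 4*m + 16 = (m + 2)*(m^2 - 6*m + 8) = (m - 4)*(m + 2)*(m - 2)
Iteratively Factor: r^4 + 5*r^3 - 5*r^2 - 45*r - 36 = (r + 4)*(r^3 + r^2 - 9*r - 9) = (r + 1)*(r + 4)*(r^2 - 9) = (r - 3)*(r + 1)*(r + 4)*(r + 3)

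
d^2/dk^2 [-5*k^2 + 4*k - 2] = -10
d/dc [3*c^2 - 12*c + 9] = 6*c - 12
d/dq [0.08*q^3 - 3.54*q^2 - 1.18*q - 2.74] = 0.24*q^2 - 7.08*q - 1.18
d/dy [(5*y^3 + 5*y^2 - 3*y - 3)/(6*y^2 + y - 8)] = (30*y^4 + 10*y^3 - 97*y^2 - 44*y + 27)/(36*y^4 + 12*y^3 - 95*y^2 - 16*y + 64)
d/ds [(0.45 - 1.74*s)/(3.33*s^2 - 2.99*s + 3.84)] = (5.7942*s^2 - 2.997*s - 5.3361)/(11.0889*s^4 - 19.9134*s^3 + 34.5145*s^2 - 22.9632*s + 14.7456)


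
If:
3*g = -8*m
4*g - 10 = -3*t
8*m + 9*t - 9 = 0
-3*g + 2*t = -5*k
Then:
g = 7/5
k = 19/75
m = -21/40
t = 22/15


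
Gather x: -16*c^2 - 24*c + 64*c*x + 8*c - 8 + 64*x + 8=-16*c^2 - 16*c + x*(64*c + 64)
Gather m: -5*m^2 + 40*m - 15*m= -5*m^2 + 25*m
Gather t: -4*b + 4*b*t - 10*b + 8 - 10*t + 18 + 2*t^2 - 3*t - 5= -14*b + 2*t^2 + t*(4*b - 13) + 21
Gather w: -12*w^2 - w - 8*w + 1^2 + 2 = -12*w^2 - 9*w + 3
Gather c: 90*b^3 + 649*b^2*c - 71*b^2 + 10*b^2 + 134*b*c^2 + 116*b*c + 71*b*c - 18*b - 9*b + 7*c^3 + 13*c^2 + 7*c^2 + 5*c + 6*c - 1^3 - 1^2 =90*b^3 - 61*b^2 - 27*b + 7*c^3 + c^2*(134*b + 20) + c*(649*b^2 + 187*b + 11) - 2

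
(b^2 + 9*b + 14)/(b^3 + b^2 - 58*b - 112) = 1/(b - 8)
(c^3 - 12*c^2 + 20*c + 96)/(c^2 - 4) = (c^2 - 14*c + 48)/(c - 2)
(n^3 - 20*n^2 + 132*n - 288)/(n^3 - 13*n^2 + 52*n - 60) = (n^2 - 14*n + 48)/(n^2 - 7*n + 10)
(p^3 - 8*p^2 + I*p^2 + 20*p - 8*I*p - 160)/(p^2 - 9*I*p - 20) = (p^2 + p*(-8 + 5*I) - 40*I)/(p - 5*I)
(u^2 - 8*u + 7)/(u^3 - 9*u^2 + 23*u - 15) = (u - 7)/(u^2 - 8*u + 15)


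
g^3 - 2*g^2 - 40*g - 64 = (g - 8)*(g + 2)*(g + 4)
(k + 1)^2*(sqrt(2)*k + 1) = sqrt(2)*k^3 + k^2 + 2*sqrt(2)*k^2 + sqrt(2)*k + 2*k + 1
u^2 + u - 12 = (u - 3)*(u + 4)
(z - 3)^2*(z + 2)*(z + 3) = z^4 - z^3 - 15*z^2 + 9*z + 54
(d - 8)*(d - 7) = d^2 - 15*d + 56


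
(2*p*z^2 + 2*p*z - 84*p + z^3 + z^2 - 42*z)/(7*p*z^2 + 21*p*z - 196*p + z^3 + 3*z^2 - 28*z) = (2*p*z - 12*p + z^2 - 6*z)/(7*p*z - 28*p + z^2 - 4*z)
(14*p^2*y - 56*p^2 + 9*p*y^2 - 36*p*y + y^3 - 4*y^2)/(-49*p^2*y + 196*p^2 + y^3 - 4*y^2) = (2*p + y)/(-7*p + y)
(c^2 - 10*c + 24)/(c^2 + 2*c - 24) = (c - 6)/(c + 6)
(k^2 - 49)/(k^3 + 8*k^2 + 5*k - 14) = (k - 7)/(k^2 + k - 2)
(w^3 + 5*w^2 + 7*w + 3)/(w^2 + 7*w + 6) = (w^2 + 4*w + 3)/(w + 6)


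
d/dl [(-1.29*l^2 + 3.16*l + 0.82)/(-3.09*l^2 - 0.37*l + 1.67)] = (10.2417*l^2 + 0.758999999999999*l + 5.5806)/(9.5481*l^4 + 2.2866*l^3 - 10.1837*l^2 - 1.2358*l + 2.7889)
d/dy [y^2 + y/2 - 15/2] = 2*y + 1/2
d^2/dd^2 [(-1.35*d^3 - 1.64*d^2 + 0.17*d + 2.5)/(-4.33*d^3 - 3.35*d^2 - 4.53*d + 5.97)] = (-1.70530256582424e-13*d^7 + 22.331542*d^6 - 178.004568*d^5 - 351.501606*d^4 + 75.781152*d^3 - 537.557334*d^2 - 347.0922*d - 94.894842)/(81.182737*d^9 + 188.426445*d^8 + 400.577826*d^7 + 96.062066*d^6 - 100.506744*d^5 - 697.365648*d^4 + 12.348558*d^3 - 9.33827400000007*d^2 + 484.359831*d - 212.776173)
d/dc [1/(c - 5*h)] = -1/(c - 5*h)^2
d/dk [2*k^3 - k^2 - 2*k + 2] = 6*k^2 - 2*k - 2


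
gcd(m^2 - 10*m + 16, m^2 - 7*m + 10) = m - 2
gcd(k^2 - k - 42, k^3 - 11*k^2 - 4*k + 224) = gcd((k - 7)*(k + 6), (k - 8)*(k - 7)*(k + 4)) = k - 7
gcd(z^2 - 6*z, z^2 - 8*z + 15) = 1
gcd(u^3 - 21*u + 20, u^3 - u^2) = u - 1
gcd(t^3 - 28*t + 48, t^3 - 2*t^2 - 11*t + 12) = t - 4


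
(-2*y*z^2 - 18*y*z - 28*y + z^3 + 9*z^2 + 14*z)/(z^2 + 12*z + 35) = (-2*y*z - 4*y + z^2 + 2*z)/(z + 5)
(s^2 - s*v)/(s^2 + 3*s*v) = (s - v)/(s + 3*v)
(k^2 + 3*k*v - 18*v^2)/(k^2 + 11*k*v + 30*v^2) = (k - 3*v)/(k + 5*v)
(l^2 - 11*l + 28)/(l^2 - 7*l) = (l - 4)/l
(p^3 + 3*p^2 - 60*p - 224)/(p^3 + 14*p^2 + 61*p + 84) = (p - 8)/(p + 3)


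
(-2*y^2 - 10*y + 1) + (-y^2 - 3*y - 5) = -3*y^2 - 13*y - 4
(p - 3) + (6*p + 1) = 7*p - 2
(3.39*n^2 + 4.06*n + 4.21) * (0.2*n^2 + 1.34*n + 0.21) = 0.678*n^4 + 5.3546*n^3 + 6.9943*n^2 + 6.494*n + 0.8841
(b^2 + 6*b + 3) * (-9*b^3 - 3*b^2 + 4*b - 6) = -9*b^5 - 57*b^4 - 41*b^3 + 9*b^2 - 24*b - 18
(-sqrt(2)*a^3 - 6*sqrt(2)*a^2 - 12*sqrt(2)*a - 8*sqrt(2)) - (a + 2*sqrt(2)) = -sqrt(2)*a^3 - 6*sqrt(2)*a^2 - 12*sqrt(2)*a - a - 10*sqrt(2)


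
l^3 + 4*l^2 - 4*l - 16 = (l - 2)*(l + 2)*(l + 4)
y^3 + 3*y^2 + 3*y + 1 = (y + 1)^3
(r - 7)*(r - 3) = r^2 - 10*r + 21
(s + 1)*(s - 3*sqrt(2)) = s^2 - 3*sqrt(2)*s + s - 3*sqrt(2)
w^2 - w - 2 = (w - 2)*(w + 1)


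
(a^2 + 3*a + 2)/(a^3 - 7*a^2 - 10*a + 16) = (a + 1)/(a^2 - 9*a + 8)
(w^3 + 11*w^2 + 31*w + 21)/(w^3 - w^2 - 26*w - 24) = (w^2 + 10*w + 21)/(w^2 - 2*w - 24)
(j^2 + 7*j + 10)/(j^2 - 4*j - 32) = (j^2 + 7*j + 10)/(j^2 - 4*j - 32)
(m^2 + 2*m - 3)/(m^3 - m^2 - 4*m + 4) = (m + 3)/(m^2 - 4)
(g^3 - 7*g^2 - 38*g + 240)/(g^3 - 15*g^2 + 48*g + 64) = (g^2 + g - 30)/(g^2 - 7*g - 8)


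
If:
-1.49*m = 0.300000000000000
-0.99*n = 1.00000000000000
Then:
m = -0.20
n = -1.01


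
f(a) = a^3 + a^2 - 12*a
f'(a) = 3*a^2 + 2*a - 12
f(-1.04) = 12.44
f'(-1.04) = -10.84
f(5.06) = 94.44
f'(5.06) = 74.93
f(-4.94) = -36.87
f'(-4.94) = 51.33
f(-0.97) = 11.67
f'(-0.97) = -11.12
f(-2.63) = 20.29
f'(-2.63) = 3.49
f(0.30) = -3.48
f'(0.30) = -11.13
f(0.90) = -9.26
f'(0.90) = -7.77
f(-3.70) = 7.44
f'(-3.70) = 21.67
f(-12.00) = -1440.00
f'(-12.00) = 396.00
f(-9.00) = -540.00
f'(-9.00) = 213.00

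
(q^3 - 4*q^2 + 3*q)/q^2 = q - 4 + 3/q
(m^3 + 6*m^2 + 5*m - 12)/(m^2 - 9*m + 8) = (m^2 + 7*m + 12)/(m - 8)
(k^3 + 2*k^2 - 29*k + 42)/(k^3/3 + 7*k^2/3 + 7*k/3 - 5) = 3*(k^3 + 2*k^2 - 29*k + 42)/(k^3 + 7*k^2 + 7*k - 15)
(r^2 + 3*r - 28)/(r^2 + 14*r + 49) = (r - 4)/(r + 7)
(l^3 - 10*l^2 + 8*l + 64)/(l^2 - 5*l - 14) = (l^2 - 12*l + 32)/(l - 7)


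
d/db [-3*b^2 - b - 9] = -6*b - 1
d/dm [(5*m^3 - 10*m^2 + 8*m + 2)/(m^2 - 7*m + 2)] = (5*m^4 - 70*m^3 + 92*m^2 - 44*m + 30)/(m^4 - 14*m^3 + 53*m^2 - 28*m + 4)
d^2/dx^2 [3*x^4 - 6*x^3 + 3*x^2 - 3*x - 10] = 36*x^2 - 36*x + 6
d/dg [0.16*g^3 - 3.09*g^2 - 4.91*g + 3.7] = 0.48*g^2 - 6.18*g - 4.91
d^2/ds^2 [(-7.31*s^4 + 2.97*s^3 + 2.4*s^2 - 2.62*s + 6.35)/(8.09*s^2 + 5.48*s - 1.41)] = (-956.851222*s^6 - 1944.454152*s^5 - 816.826710000001*s^4 + 594.116686*s^3 + 2345.744262*s^2 + 1545.206394*s + 495.308158)/(529.475129*s^6 + 1075.966764*s^5 + 451.992345*s^4 - 210.49228*s^3 - 78.777405*s^2 + 32.684364*s - 2.803221)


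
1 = 1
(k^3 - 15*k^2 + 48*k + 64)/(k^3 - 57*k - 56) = (k - 8)/(k + 7)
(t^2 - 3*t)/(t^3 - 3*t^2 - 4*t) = (3 - t)/(-t^2 + 3*t + 4)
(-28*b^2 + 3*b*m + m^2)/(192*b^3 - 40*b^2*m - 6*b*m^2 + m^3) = (-7*b - m)/(48*b^2 + 2*b*m - m^2)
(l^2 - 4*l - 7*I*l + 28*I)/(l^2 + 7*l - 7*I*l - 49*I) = (l - 4)/(l + 7)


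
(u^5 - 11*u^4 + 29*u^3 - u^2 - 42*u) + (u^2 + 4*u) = u^5 - 11*u^4 + 29*u^3 - 38*u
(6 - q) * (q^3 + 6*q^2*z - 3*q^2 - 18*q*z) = -q^4 - 6*q^3*z + 9*q^3 + 54*q^2*z - 18*q^2 - 108*q*z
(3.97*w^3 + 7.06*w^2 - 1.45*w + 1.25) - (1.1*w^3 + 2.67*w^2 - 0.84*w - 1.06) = 2.87*w^3 + 4.39*w^2 - 0.61*w + 2.31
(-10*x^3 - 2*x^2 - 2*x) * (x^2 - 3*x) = -10*x^5 + 28*x^4 + 4*x^3 + 6*x^2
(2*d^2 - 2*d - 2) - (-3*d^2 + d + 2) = 5*d^2 - 3*d - 4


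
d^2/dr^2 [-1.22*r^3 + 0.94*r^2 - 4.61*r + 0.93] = 1.88 - 7.32*r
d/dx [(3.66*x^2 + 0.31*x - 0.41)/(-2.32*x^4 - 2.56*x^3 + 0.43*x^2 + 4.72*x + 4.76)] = (16.9824*x^5 + 11.5272*x^4 - 2.2176*x^3 + 13.9931*x^2 + 35.1958*x + 3.4108)/(5.3824*x^8 + 11.8784*x^7 + 4.5584*x^6 - 24.1024*x^5 - 46.0679*x^4 - 20.312*x^3 + 26.372*x^2 + 44.9344*x + 22.6576)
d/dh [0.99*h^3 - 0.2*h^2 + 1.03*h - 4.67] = 2.97*h^2 - 0.4*h + 1.03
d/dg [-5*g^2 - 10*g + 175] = -10*g - 10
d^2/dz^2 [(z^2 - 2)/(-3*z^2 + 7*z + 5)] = 2*(-21*z^3 + 9*z^2 - 126*z + 103)/(27*z^6 - 189*z^5 + 306*z^4 + 287*z^3 - 510*z^2 - 525*z - 125)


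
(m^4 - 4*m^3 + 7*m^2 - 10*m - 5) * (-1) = -m^4 + 4*m^3 - 7*m^2 + 10*m + 5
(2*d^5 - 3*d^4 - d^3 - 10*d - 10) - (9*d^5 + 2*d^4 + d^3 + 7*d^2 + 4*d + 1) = -7*d^5 - 5*d^4 - 2*d^3 - 7*d^2 - 14*d - 11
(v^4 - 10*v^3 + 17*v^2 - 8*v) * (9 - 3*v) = -3*v^5 + 39*v^4 - 141*v^3 + 177*v^2 - 72*v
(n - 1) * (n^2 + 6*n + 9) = n^3 + 5*n^2 + 3*n - 9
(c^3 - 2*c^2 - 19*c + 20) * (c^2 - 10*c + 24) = c^5 - 12*c^4 + 25*c^3 + 162*c^2 - 656*c + 480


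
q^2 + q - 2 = (q - 1)*(q + 2)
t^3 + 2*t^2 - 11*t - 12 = (t - 3)*(t + 1)*(t + 4)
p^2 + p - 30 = (p - 5)*(p + 6)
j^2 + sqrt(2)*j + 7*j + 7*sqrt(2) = (j + 7)*(j + sqrt(2))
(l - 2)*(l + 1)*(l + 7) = l^3 + 6*l^2 - 9*l - 14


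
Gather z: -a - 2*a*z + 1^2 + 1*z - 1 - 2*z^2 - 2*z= -a - 2*z^2 + z*(-2*a - 1)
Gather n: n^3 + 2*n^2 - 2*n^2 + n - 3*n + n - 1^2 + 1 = n^3 - n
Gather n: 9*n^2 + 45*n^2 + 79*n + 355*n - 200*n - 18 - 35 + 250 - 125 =54*n^2 + 234*n + 72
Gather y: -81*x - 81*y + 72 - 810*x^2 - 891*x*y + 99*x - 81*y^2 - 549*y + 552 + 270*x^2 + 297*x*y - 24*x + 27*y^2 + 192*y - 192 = -540*x^2 - 6*x - 54*y^2 + y*(-594*x - 438) + 432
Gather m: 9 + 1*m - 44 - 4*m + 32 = -3*m - 3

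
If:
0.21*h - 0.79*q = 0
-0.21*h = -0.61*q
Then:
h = 0.00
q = 0.00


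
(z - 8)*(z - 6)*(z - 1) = z^3 - 15*z^2 + 62*z - 48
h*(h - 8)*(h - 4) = h^3 - 12*h^2 + 32*h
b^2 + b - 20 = (b - 4)*(b + 5)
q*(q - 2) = q^2 - 2*q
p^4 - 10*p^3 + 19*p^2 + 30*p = p*(p - 6)*(p - 5)*(p + 1)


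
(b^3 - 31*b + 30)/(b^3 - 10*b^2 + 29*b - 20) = (b + 6)/(b - 4)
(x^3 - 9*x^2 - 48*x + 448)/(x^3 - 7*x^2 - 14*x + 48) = (x^2 - x - 56)/(x^2 + x - 6)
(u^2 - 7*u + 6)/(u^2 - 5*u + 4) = (u - 6)/(u - 4)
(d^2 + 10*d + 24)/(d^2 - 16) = (d + 6)/(d - 4)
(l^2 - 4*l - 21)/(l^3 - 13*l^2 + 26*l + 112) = (l + 3)/(l^2 - 6*l - 16)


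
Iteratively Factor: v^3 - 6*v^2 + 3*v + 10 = (v + 1)*(v^2 - 7*v + 10) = (v - 5)*(v + 1)*(v - 2)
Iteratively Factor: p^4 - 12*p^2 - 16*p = (p - 4)*(p^3 + 4*p^2 + 4*p) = (p - 4)*(p + 2)*(p^2 + 2*p) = p*(p - 4)*(p + 2)*(p + 2)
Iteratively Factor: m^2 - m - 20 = (m + 4)*(m - 5)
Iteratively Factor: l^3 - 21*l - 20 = (l + 1)*(l^2 - l - 20) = (l - 5)*(l + 1)*(l + 4)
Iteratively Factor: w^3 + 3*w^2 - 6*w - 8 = (w + 1)*(w^2 + 2*w - 8) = (w + 1)*(w + 4)*(w - 2)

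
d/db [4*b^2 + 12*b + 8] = 8*b + 12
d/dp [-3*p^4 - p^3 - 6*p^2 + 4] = 3*p*(-4*p^2 - p - 4)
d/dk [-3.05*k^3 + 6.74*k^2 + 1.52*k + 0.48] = -9.15*k^2 + 13.48*k + 1.52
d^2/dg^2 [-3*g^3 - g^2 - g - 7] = -18*g - 2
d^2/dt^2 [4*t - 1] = 0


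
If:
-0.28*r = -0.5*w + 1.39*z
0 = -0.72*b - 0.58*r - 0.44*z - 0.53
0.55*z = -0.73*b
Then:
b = -0.753424657534247*z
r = 0.176665092111479*z - 0.913793103448276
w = 2.87893245158243*z - 0.511724137931034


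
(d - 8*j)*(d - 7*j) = d^2 - 15*d*j + 56*j^2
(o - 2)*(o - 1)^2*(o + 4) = o^4 - 11*o^2 + 18*o - 8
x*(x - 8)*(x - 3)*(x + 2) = x^4 - 9*x^3 + 2*x^2 + 48*x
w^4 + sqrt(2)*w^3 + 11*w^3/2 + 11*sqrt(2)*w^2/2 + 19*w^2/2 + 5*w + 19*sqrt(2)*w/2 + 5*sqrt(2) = (w + 1)*(w + 2)*(w + 5/2)*(w + sqrt(2))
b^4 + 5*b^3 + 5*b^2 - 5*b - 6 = (b - 1)*(b + 1)*(b + 2)*(b + 3)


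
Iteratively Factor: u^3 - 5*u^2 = (u)*(u^2 - 5*u) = u^2*(u - 5)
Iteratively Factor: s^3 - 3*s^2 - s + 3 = (s + 1)*(s^2 - 4*s + 3) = (s - 1)*(s + 1)*(s - 3)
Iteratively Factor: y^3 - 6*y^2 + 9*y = (y - 3)*(y^2 - 3*y) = (y - 3)^2*(y)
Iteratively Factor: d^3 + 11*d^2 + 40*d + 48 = (d + 3)*(d^2 + 8*d + 16) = (d + 3)*(d + 4)*(d + 4)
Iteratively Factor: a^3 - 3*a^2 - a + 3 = (a - 3)*(a^2 - 1) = (a - 3)*(a + 1)*(a - 1)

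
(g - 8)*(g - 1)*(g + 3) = g^3 - 6*g^2 - 19*g + 24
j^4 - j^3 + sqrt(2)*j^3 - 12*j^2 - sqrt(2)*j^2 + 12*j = j*(j - 1)*(j - 2*sqrt(2))*(j + 3*sqrt(2))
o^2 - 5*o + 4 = (o - 4)*(o - 1)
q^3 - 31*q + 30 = (q - 5)*(q - 1)*(q + 6)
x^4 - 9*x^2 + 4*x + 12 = (x - 2)^2*(x + 1)*(x + 3)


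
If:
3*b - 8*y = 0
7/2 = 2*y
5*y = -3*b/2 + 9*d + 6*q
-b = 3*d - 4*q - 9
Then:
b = 14/3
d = 89/54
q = 11/72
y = 7/4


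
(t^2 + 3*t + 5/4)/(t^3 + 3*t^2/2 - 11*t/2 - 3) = (t + 5/2)/(t^2 + t - 6)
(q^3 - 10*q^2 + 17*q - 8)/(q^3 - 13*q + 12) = (q^2 - 9*q + 8)/(q^2 + q - 12)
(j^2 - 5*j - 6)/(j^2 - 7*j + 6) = (j + 1)/(j - 1)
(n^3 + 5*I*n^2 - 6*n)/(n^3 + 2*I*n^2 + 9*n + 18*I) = n/(n - 3*I)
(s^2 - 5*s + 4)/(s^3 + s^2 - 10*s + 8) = (s - 4)/(s^2 + 2*s - 8)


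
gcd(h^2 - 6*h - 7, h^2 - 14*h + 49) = h - 7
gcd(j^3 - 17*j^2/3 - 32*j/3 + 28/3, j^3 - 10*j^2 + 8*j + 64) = j + 2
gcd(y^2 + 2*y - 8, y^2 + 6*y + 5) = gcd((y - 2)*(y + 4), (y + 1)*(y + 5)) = 1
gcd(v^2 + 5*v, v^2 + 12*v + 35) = v + 5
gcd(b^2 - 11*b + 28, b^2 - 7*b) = b - 7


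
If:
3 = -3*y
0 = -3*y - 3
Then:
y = -1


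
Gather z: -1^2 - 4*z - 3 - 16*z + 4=-20*z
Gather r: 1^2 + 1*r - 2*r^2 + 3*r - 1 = -2*r^2 + 4*r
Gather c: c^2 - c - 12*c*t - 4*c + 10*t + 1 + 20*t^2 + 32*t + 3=c^2 + c*(-12*t - 5) + 20*t^2 + 42*t + 4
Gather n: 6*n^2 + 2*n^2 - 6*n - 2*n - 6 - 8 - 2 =8*n^2 - 8*n - 16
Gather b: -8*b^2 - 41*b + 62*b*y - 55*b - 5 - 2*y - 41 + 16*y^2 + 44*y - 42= -8*b^2 + b*(62*y - 96) + 16*y^2 + 42*y - 88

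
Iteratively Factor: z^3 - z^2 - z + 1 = (z - 1)*(z^2 - 1) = (z - 1)^2*(z + 1)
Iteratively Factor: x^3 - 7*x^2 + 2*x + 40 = (x - 5)*(x^2 - 2*x - 8) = (x - 5)*(x + 2)*(x - 4)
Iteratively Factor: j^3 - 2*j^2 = (j)*(j^2 - 2*j) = j^2*(j - 2)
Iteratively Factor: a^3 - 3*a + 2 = (a + 2)*(a^2 - 2*a + 1) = (a - 1)*(a + 2)*(a - 1)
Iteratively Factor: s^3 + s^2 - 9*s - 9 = (s + 3)*(s^2 - 2*s - 3) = (s + 1)*(s + 3)*(s - 3)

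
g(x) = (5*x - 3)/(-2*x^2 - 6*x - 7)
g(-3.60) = 1.86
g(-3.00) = 2.57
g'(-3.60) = 0.93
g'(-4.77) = 0.41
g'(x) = (4*x + 6)*(5*x - 3)/(-2*x^2 - 6*x - 7)^2 + 5/(-2*x^2 - 6*x - 7)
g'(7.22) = 0.02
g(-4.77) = 1.12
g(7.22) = -0.21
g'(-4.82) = 0.39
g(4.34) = -0.26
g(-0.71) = 1.75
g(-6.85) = 0.62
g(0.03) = 0.40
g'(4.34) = 0.02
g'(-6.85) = 0.14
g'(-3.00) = 1.49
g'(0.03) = -1.03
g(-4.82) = 1.10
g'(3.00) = 0.00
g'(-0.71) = -2.81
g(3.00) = -0.28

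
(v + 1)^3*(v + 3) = v^4 + 6*v^3 + 12*v^2 + 10*v + 3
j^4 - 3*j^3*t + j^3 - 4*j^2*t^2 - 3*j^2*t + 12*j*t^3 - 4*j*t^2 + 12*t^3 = (j + 1)*(j - 3*t)*(j - 2*t)*(j + 2*t)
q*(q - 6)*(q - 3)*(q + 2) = q^4 - 7*q^3 + 36*q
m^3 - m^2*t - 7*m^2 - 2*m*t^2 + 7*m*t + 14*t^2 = (m - 7)*(m - 2*t)*(m + t)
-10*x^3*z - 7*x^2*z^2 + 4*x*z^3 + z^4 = z*(-2*x + z)*(x + z)*(5*x + z)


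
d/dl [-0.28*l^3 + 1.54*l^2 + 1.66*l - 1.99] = -0.84*l^2 + 3.08*l + 1.66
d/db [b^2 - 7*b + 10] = 2*b - 7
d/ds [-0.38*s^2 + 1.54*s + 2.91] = 1.54 - 0.76*s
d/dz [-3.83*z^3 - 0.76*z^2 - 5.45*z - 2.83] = -11.49*z^2 - 1.52*z - 5.45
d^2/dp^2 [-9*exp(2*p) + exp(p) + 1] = (1 - 36*exp(p))*exp(p)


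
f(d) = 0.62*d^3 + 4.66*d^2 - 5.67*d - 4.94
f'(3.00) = 39.03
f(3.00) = 36.73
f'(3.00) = 39.03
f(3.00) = 36.73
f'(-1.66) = -16.02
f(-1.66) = 14.48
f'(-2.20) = -17.17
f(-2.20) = 23.49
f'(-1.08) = -13.57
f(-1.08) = 5.84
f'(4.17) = 65.54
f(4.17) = 97.41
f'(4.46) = 72.90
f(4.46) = 117.47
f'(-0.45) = -9.49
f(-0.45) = -1.50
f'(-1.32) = -14.73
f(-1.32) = 9.24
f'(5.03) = 88.27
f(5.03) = 163.35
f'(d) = 1.86*d^2 + 9.32*d - 5.67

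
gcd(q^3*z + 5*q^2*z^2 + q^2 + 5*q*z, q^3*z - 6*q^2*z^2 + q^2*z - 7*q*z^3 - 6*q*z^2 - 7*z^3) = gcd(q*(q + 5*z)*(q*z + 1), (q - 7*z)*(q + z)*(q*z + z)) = 1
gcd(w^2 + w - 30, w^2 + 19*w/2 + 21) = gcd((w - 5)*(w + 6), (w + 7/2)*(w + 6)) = w + 6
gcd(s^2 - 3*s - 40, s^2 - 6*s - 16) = s - 8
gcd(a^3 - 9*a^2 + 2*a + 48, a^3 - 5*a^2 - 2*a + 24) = a^2 - a - 6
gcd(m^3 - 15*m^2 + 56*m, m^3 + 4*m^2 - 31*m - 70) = 1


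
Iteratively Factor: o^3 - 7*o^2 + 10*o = (o)*(o^2 - 7*o + 10) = o*(o - 5)*(o - 2)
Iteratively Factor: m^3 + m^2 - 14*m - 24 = (m + 2)*(m^2 - m - 12) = (m + 2)*(m + 3)*(m - 4)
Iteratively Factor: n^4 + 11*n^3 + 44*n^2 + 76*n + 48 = (n + 4)*(n^3 + 7*n^2 + 16*n + 12) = (n + 2)*(n + 4)*(n^2 + 5*n + 6) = (n + 2)^2*(n + 4)*(n + 3)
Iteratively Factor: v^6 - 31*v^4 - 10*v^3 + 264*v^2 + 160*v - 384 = (v - 1)*(v^5 + v^4 - 30*v^3 - 40*v^2 + 224*v + 384) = (v - 1)*(v + 3)*(v^4 - 2*v^3 - 24*v^2 + 32*v + 128) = (v - 4)*(v - 1)*(v + 3)*(v^3 + 2*v^2 - 16*v - 32) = (v - 4)*(v - 1)*(v + 2)*(v + 3)*(v^2 - 16) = (v - 4)^2*(v - 1)*(v + 2)*(v + 3)*(v + 4)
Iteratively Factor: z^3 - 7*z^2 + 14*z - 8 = (z - 2)*(z^2 - 5*z + 4) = (z - 2)*(z - 1)*(z - 4)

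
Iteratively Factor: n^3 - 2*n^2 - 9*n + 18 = (n - 2)*(n^2 - 9) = (n - 3)*(n - 2)*(n + 3)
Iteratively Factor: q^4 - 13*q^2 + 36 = (q - 3)*(q^3 + 3*q^2 - 4*q - 12) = (q - 3)*(q - 2)*(q^2 + 5*q + 6) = (q - 3)*(q - 2)*(q + 2)*(q + 3)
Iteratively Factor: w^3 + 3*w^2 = (w)*(w^2 + 3*w) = w*(w + 3)*(w)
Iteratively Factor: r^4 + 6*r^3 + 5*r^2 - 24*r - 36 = (r - 2)*(r^3 + 8*r^2 + 21*r + 18) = (r - 2)*(r + 3)*(r^2 + 5*r + 6) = (r - 2)*(r + 2)*(r + 3)*(r + 3)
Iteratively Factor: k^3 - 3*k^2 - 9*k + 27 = (k - 3)*(k^2 - 9) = (k - 3)^2*(k + 3)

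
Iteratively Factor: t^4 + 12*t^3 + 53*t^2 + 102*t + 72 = (t + 4)*(t^3 + 8*t^2 + 21*t + 18) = (t + 3)*(t + 4)*(t^2 + 5*t + 6) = (t + 2)*(t + 3)*(t + 4)*(t + 3)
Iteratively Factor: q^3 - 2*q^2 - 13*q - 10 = (q + 1)*(q^2 - 3*q - 10) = (q - 5)*(q + 1)*(q + 2)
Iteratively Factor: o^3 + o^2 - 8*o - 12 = (o - 3)*(o^2 + 4*o + 4) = (o - 3)*(o + 2)*(o + 2)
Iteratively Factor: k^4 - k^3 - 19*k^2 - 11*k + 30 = (k + 3)*(k^3 - 4*k^2 - 7*k + 10) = (k + 2)*(k + 3)*(k^2 - 6*k + 5) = (k - 1)*(k + 2)*(k + 3)*(k - 5)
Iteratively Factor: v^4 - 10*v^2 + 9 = (v + 1)*(v^3 - v^2 - 9*v + 9) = (v - 1)*(v + 1)*(v^2 - 9) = (v - 3)*(v - 1)*(v + 1)*(v + 3)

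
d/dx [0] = 0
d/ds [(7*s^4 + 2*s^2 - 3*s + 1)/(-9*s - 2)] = (-189*s^4 - 56*s^3 - 18*s^2 - 8*s + 15)/(81*s^2 + 36*s + 4)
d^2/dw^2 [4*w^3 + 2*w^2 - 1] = 24*w + 4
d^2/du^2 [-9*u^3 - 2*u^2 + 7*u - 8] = -54*u - 4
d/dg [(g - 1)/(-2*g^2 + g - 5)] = (-2*g^2 + g + (g - 1)*(4*g - 1) - 5)/(2*g^2 - g + 5)^2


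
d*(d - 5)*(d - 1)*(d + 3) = d^4 - 3*d^3 - 13*d^2 + 15*d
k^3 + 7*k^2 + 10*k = k*(k + 2)*(k + 5)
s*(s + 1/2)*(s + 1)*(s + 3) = s^4 + 9*s^3/2 + 5*s^2 + 3*s/2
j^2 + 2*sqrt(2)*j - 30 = (j - 3*sqrt(2))*(j + 5*sqrt(2))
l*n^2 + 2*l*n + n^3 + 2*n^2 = n*(l + n)*(n + 2)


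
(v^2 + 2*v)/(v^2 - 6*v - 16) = v/(v - 8)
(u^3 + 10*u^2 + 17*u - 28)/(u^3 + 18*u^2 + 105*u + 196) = (u - 1)/(u + 7)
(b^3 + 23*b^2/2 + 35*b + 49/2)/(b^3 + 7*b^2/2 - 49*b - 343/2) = (b + 1)/(b - 7)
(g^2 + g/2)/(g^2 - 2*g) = (g + 1/2)/(g - 2)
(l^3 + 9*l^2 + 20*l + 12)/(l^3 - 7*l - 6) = (l + 6)/(l - 3)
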